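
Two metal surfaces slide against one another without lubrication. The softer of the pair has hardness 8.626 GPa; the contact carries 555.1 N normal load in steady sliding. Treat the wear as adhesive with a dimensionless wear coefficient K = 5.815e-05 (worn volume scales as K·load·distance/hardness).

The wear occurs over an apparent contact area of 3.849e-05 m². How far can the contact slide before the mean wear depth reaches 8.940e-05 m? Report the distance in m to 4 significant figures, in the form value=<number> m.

The intermediates are displayed rounded, and every step holds full float precision. Rounded just once: 4 significant figures.
Hardness H = 8.626 GPa = 8.626e+09 Pa.
Collected in SI base units: W = 555.1 N, H = 8.626e+09 Pa, K = 5.815e-05.
Limit volume V_lim = h_lim·A = 8.940e-05 · 3.849e-05 = 3.441e-09 m³.
So the life L = V_lim·H/(K·W) = 3.441e-09 · 8.626e+09 / (5.815e-05 · 555.1) = 919.5 m.

value=919.5 m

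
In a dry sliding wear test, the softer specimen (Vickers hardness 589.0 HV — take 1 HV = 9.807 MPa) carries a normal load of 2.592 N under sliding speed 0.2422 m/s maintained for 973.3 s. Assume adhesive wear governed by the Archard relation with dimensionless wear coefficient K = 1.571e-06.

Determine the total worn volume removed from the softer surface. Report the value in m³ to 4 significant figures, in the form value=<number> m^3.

All working math maintains exact precision. The intermediates are printed rounded; rounded once at the end to 4 significant digits.
Total distance L = v·t = 0.2422 m/s × 973.3 s = 235.7 m.
Hardness H = 589.0 HV × 9.807 MPa/HV = 5776 MPa = 5.776e+09 Pa.
As SI base values: W = 2.592 N, H = 5.776e+09 Pa, K = 1.571e-06.
Volume removed: V = K·W·L/H = 1.571e-06 · 2.592 · 235.7 / 5.776e+09 = 1.662e-13 m³.

value=1.662e-13 m^3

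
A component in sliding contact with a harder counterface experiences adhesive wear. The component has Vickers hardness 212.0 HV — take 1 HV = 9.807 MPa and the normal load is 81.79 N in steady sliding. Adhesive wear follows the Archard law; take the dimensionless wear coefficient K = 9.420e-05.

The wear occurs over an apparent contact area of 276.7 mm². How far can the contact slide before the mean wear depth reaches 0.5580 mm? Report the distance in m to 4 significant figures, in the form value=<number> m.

Intermediate values are shown rounded — each operation carries exact precision, and rounded once at the end to four significant figures.
Hardness H = 212.0 HV × 9.807 MPa/HV = 2079 MPa = 2.079e+09 Pa.
Contact area A = 276.7 mm² = 2.767e-04 m².
Depth limit h_lim = 0.5580 mm = 5.580e-04 m.
Expressed in SI base units: W = 81.79 N, H = 2.079e+09 Pa, K = 9.420e-05.
Allowed volume V_lim = h_lim·A = 5.580e-04 · 2.767e-04 = 1.544e-07 m³.
Sliding life L = V_lim·H/(K·W) = 1.544e-07 · 2.079e+09 / (9.420e-05 · 81.79) = 4.166e+04 m.

value=4.166e+04 m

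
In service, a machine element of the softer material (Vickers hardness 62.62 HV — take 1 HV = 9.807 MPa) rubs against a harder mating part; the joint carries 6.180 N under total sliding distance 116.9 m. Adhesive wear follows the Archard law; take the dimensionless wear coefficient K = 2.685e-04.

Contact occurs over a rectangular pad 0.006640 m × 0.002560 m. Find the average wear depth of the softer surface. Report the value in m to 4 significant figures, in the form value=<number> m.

value=1.858e-05 m

Each operation keeps full precision. Quoted intermediates are rounded — rounded just once to 4 significant figures.
Hardness H = 62.62 HV × 9.807 MPa/HV = 614.1 MPa = 6.141e+08 Pa.
Contact area A = 0.006640 m × 0.002560 m = 1.700e-05 m².
Expressed in SI base units: W = 6.180 N, H = 6.141e+08 Pa, K = 2.685e-04.
Archard relation: V = K·W·L/H = 2.685e-04 · 6.180 · 116.9 / 6.141e+08 = 3.159e-10 m³.
Depth of wear h = V/A = 3.159e-10 / 1.700e-05 = 1.858e-05 m.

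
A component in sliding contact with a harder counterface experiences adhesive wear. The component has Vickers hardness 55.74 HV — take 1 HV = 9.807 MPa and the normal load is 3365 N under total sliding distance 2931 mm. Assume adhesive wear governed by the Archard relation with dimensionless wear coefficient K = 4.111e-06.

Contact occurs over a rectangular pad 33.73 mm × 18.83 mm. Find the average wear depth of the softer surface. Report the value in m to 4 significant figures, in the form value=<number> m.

Intermediates appear rounded — all arithmetic carries full precision. Rounded just once, at 4 significant figures.
Path length L = 2931 mm = 2.931 m.
Hardness H = 55.74 HV × 9.807 MPa/HV = 546.6 MPa = 5.466e+08 Pa.
Pad sides 33.73 mm × 18.83 mm = 0.03373 m × 0.01883 m. Contact area A = 0.03373 m × 0.01883 m = 6.351e-04 m².
Expressed in SI base units: W = 3365 N, H = 5.466e+08 Pa, K = 4.111e-06.
Apply Archard: V = K·W·L/H = 4.111e-06 · 3365 · 2.931 / 5.466e+08 = 7.417e-11 m³.
Mean depth h = V/A = 7.417e-11 / 6.351e-04 = 1.168e-07 m.

value=1.168e-07 m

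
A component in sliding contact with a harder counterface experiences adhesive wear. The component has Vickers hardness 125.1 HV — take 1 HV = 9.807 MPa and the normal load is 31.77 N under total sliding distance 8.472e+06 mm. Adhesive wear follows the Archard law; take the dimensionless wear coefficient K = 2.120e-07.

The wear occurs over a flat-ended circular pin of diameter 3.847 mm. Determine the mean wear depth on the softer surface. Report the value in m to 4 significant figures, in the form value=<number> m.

value=4.001e-06 m

Intermediate values appear rounded, and every step maintains full precision. Rounded just once: four significant figures.
Total distance L = 8.472e+06 mm = 8472 m.
Hardness H = 125.1 HV × 9.807 MPa/HV = 1227 MPa = 1.227e+09 Pa.
Pin diameter d = 3.847 mm = 0.003847 m. Contact area A = π·d²/4 = π·(0.003847 m)²/4 = 1.162e-05 m².
Expressed in SI base units: W = 31.77 N, H = 1.227e+09 Pa, K = 2.120e-07.
The Archard volume V = K·W·L/H = 2.120e-07 · 31.77 · 8472 / 1.227e+09 = 4.651e-11 m³.
Wear depth h = V/A = 4.651e-11 / 1.162e-05 = 4.001e-06 m.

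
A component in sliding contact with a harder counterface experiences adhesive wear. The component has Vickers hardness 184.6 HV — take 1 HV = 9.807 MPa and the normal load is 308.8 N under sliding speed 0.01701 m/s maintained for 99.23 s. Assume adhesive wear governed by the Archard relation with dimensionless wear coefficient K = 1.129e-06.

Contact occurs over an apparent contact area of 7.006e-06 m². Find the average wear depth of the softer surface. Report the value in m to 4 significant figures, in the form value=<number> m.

value=4.640e-08 m

All arithmetic maintains full float precision; the intermediates appear rounded — a lone final rounding: 4 significant figures.
Convert: Path length L = v·t = 0.01701 m/s × 99.23 s = 1.688 m.
Convert: Hardness H = 184.6 HV × 9.807 MPa/HV = 1810 MPa = 1.810e+09 Pa.
In SI base units, W = 308.8 N, H = 1.810e+09 Pa, K = 1.129e-06.
Volume removed: V = K·W·L/H = 1.129e-06 · 308.8 · 1.688 / 1.810e+09 = 3.251e-13 m³.
Depth of wear h = V/A = 3.251e-13 / 7.006e-06 = 4.640e-08 m.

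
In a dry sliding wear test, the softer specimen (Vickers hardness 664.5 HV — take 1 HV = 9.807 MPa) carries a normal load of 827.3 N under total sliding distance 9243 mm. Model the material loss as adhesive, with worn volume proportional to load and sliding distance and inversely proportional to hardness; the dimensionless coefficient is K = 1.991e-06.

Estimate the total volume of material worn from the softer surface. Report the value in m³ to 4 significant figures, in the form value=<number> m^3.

The computation carries full precision. Intermediates are shown rounded; one final rounding: 4 significant figures.
Total distance L = 9243 mm = 9.243 m.
Hardness H = 664.5 HV × 9.807 MPa/HV = 6517 MPa = 6.517e+09 Pa.
In SI base units, W = 827.3 N, H = 6.517e+09 Pa, K = 1.991e-06.
Worn volume V = K·W·L/H = 1.991e-06 · 827.3 · 9.243 / 6.517e+09 = 2.336e-12 m³.

value=2.336e-12 m^3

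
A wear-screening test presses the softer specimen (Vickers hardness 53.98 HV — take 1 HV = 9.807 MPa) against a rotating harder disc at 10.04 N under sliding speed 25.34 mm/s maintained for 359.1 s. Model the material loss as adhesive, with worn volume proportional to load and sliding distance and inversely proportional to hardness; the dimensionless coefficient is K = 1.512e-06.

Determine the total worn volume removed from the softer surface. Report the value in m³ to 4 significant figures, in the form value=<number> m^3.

The intermediates are shown rounded; every step keeps full float precision; rounded just once, at 4 significant digits.
Sliding speed v = 25.34 mm/s = 0.02534 m/s. Distance L = v·t = 0.02534 m/s × 359.1 s = 9.100 m.
Hardness H = 53.98 HV × 9.807 MPa/HV = 529.4 MPa = 5.294e+08 Pa.
Working in SI base units: W = 10.04 N, H = 5.294e+08 Pa, K = 1.512e-06.
Archard volume V = K·W·L/H = 1.512e-06 · 10.04 · 9.100 / 5.294e+08 = 2.609e-13 m³.

value=2.609e-13 m^3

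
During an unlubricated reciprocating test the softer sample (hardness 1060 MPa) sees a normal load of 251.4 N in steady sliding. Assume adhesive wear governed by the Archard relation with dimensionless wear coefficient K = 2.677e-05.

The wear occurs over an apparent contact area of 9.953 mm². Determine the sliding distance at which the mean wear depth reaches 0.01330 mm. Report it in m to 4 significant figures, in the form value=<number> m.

Intermediate values are shown rounded; all arithmetic keeps full precision; rounded once at the end, at four significant digits.
Hardness H = 1060 MPa = 1.060e+09 Pa.
Contact area A = 9.953 mm² = 9.953e-06 m².
Depth limit h_lim = 0.01330 mm = 1.330e-05 m.
SI base units throughout: W = 251.4 N, H = 1.060e+09 Pa, K = 2.677e-05.
Volume at the limit: V_lim = h_lim·A = 1.330e-05 · 9.953e-06 = 1.324e-10 m³.
Sliding life L = V_lim·H/(K·W) = 1.324e-10 · 1.060e+09 / (2.677e-05 · 251.4) = 20.85 m.

value=20.85 m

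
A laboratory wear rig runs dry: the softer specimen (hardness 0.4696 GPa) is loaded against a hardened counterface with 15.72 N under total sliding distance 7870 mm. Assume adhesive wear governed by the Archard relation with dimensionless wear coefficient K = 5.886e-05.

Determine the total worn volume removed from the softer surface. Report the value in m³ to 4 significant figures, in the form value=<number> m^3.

value=1.551e-11 m^3

The algebra carries full float precision. Quoted intermediates are rounded. Rounded once at the end to four significant figures.
Total distance L = 7870 mm = 7.870 m.
Hardness H = 0.4696 GPa = 4.696e+08 Pa.
Restated in SI base units: W = 15.72 N, H = 4.696e+08 Pa, K = 5.886e-05.
By Archard's law, V = K·W·L/H = 5.886e-05 · 15.72 · 7.870 / 4.696e+08 = 1.551e-11 m³.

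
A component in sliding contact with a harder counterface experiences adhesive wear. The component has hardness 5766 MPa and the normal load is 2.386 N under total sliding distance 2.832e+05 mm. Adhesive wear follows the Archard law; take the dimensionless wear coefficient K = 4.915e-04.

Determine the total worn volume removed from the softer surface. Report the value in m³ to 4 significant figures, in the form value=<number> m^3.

value=5.760e-11 m^3

All working math runs at full precision, and the intermediates are displayed rounded, and rounded once at the end, at 4 significant figures.
Convert: The distance L = 2.832e+05 mm = 283.2 m.
Convert: Hardness H = 5766 MPa = 5.766e+09 Pa.
As SI base values: W = 2.386 N, H = 5.766e+09 Pa, K = 4.915e-04.
The Archard volume V = K·W·L/H = 4.915e-04 · 2.386 · 283.2 / 5.766e+09 = 5.760e-11 m³.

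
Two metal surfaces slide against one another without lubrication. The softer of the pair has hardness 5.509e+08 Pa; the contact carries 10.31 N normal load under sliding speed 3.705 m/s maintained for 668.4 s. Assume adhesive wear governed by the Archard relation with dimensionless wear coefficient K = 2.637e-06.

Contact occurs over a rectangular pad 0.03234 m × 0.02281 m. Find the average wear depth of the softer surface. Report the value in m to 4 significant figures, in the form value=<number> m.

value=1.657e-07 m

The algebra maintains full float precision. Intermediate values are shown rounded; one last rounding to 4 significant digits.
Distance L = v·t = 3.705 m/s × 668.4 s = 2476 m.
Contact area A = 0.03234 m × 0.02281 m = 7.377e-04 m².
In SI base units: W = 10.31 N, H = 5.509e+08 Pa, K = 2.637e-06.
Wear volume V = K·W·L/H = 2.637e-06 · 10.31 · 2476 / 5.509e+08 = 1.222e-10 m³.
Mean wear depth h = V/A = 1.222e-10 / 7.377e-04 = 1.657e-07 m.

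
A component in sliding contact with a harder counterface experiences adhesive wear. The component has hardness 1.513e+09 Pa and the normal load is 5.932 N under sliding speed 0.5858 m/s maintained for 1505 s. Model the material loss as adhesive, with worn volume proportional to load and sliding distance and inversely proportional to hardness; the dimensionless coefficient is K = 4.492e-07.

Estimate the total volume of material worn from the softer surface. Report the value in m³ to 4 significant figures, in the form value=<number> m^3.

Intermediates appear rounded, and every step holds full float precision. Rounded once at the end, at four significant figures.
Sliding distance L = v·t = 0.5858 m/s × 1505 s = 881.6 m.
Restated in SI base units: W = 5.932 N, H = 1.513e+09 Pa, K = 4.492e-07.
The Archard volume V = K·W·L/H = 4.492e-07 · 5.932 · 881.6 / 1.513e+09 = 1.553e-12 m³.

value=1.553e-12 m^3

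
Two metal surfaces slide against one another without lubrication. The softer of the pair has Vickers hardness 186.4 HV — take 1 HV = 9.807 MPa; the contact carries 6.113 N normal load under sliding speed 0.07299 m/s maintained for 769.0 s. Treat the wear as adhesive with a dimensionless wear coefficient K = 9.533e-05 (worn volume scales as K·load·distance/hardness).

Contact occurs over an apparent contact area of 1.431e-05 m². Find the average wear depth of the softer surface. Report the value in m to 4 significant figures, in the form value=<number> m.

value=1.250e-06 m

The intermediates appear rounded. The computation carries exact precision — a single final rounding to 4 significant digits.
The distance L = v·t = 0.07299 m/s × 769.0 s = 56.13 m.
Hardness H = 186.4 HV × 9.807 MPa/HV = 1828 MPa = 1.828e+09 Pa.
Working in SI base units: W = 6.113 N, H = 1.828e+09 Pa, K = 9.533e-05.
Worn volume V = K·W·L/H = 9.533e-05 · 6.113 · 56.13 / 1.828e+09 = 1.789e-11 m³.
Average depth h = V/A = 1.789e-11 / 1.431e-05 = 1.250e-06 m.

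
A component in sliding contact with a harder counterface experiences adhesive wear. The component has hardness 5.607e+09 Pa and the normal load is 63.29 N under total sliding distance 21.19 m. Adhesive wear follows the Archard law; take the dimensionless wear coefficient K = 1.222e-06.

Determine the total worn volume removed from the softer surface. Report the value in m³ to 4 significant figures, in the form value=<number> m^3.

Intermediate values are displayed rounded; all arithmetic runs at full float precision — rounded once at the end: four significant figures.
Working in SI base units: W = 63.29 N, H = 5.607e+09 Pa, K = 1.222e-06.
Archard volume V = K·W·L/H = 1.222e-06 · 63.29 · 21.19 / 5.607e+09 = 2.923e-13 m³.

value=2.923e-13 m^3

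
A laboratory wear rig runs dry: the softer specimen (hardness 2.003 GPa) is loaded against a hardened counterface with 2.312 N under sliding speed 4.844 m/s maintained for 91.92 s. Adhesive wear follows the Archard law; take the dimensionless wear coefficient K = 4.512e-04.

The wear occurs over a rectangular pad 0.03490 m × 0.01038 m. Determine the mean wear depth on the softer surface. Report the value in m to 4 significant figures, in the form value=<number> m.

value=6.401e-07 m

All arithmetic carries full float precision — the intermediates appear rounded. Rounded just once, at 4 significant figures.
Distance L = v·t = 4.844 m/s × 91.92 s = 445.3 m.
Hardness H = 2.003 GPa = 2.003e+09 Pa.
Contact area A = 0.03490 m × 0.01038 m = 3.623e-04 m².
Restated in SI base units: W = 2.312 N, H = 2.003e+09 Pa, K = 4.512e-04.
Wear volume V = K·W·L/H = 4.512e-04 · 2.312 · 445.3 / 2.003e+09 = 2.319e-10 m³.
Depth h = V/A = 2.319e-10 / 3.623e-04 = 6.401e-07 m.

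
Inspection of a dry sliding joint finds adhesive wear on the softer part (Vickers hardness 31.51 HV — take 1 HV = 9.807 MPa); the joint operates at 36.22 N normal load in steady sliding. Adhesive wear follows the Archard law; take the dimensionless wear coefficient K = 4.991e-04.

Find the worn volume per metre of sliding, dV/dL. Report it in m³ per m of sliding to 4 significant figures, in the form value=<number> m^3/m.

value=5.850e-11 m^3/m

The algebra maintains full precision. Intermediates are shown rounded, and one last rounding, at 4 significant digits.
Hardness H = 31.51 HV × 9.807 MPa/HV = 309.0 MPa = 3.090e+08 Pa.
Working in SI base units: W = 36.22 N, H = 3.090e+08 Pa, K = 4.991e-04.
Volumetric rate dV/dL = K·W/H — distance-free: 4.991e-04 · 36.22 / 3.090e+08 = 5.850e-11 m³/m.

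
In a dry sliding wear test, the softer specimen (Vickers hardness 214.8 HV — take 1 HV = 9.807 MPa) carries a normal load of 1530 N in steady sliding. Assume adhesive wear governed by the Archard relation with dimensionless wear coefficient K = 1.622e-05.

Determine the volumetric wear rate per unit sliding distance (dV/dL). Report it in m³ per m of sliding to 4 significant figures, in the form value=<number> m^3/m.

value=1.178e-11 m^3/m

Quoted intermediates are rounded — all working math maintains exact precision, and one final rounding, at four significant digits.
Hardness H = 214.8 HV × 9.807 MPa/HV = 2107 MPa = 2.107e+09 Pa.
Collected in SI base units: W = 1530 N, H = 2.107e+09 Pa, K = 1.622e-05.
Rate of wear dV/dL = K·W/H — distance-free: 1.622e-05 · 1530 / 2.107e+09 = 1.178e-11 m³/m.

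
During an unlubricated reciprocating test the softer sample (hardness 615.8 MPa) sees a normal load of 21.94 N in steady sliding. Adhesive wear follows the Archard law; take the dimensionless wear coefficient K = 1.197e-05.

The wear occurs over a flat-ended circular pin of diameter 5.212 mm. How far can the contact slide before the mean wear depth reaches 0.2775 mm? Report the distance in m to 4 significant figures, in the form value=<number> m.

value=1.388e+04 m

Intermediate values are printed rounded — each operation maintains full precision — rounded once at the end: 4 significant figures.
Hardness H = 615.8 MPa = 6.158e+08 Pa.
Pin diameter d = 5.212 mm = 0.005212 m. Contact area A = π·d²/4 = π·(0.005212 m)²/4 = 2.134e-05 m².
Depth limit h_lim = 0.2775 mm = 2.775e-04 m.
Collected in SI base units: W = 21.94 N, H = 6.158e+08 Pa, K = 1.197e-05.
Volume at the limit: V_lim = h_lim·A = 2.775e-04 · 2.134e-05 = 5.921e-09 m³.
Thus life L = V_lim·H/(K·W) = 5.921e-09 · 6.158e+08 / (1.197e-05 · 21.94) = 1.388e+04 m.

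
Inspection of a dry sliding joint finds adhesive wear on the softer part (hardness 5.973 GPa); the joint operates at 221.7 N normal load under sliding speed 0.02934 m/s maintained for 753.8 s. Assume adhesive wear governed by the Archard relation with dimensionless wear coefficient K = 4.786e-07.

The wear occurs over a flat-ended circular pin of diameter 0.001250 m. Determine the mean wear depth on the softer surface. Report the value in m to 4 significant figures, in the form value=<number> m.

The intermediates are printed rounded, and each operation carries full float precision. Rounded just once: 4 significant figures.
Distance covered L = v·t = 0.02934 m/s × 753.8 s = 22.12 m.
Hardness H = 5.973 GPa = 5.973e+09 Pa.
Contact area A = π·d²/4 = π·(0.001250 m)²/4 = 1.227e-06 m².
SI base units throughout: W = 221.7 N, H = 5.973e+09 Pa, K = 4.786e-07.
Volume removed: V = K·W·L/H = 4.786e-07 · 221.7 · 22.12 / 5.973e+09 = 3.929e-13 m³.
Wear depth h = V/A = 3.929e-13 / 1.227e-06 = 3.201e-07 m.

value=3.201e-07 m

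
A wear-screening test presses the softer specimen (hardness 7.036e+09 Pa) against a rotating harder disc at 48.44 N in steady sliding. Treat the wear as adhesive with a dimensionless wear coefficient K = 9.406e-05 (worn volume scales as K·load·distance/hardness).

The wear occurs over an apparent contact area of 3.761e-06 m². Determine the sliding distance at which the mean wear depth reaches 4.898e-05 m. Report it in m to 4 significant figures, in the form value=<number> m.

value=284.5 m

The intermediates are shown rounded, and all arithmetic keeps full precision — one final rounding, at four significant digits.
In SI base units, W = 48.44 N, H = 7.036e+09 Pa, K = 9.406e-05.
Volume at the limit: V_lim = h_lim·A = 4.898e-05 · 3.761e-06 = 1.842e-10 m³.
Life L = V_lim·H/(K·W) = 1.842e-10 · 7.036e+09 / (9.406e-05 · 48.44) = 284.5 m.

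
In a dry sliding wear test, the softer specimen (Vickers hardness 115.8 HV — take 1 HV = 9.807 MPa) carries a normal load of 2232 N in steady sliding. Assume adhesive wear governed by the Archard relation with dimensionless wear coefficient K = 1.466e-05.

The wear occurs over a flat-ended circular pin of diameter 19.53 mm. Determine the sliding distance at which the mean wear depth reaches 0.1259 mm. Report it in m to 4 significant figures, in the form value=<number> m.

Each operation runs at full float precision. Intermediate values are shown rounded; one last rounding, at four significant figures.
Convert: Hardness H = 115.8 HV × 9.807 MPa/HV = 1136 MPa = 1.136e+09 Pa.
Convert: Pin diameter d = 19.53 mm = 0.01953 m. Contact area A = π·d²/4 = π·(0.01953 m)²/4 = 2.996e-04 m².
Convert: Depth limit h_lim = 0.1259 mm = 1.259e-04 m.
As SI base values: W = 2232 N, H = 1.136e+09 Pa, K = 1.466e-05.
At the depth limit, V_lim = h_lim·A = 1.259e-04 · 2.996e-04 = 3.772e-08 m³.
Inverting, life L = V_lim·H/(K·W) = 3.772e-08 · 1.136e+09 / (1.466e-05 · 2232) = 1309 m.

value=1309 m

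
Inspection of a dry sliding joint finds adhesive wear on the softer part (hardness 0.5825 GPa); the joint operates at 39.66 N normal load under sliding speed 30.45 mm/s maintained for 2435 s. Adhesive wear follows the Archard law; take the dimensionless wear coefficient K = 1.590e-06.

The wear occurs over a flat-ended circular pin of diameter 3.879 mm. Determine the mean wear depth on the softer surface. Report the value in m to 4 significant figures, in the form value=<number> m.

value=6.792e-07 m

The computation maintains exact precision — intermediates appear rounded. Rounded just once to 4 significant digits.
Convert: Sliding speed v = 30.45 mm/s = 0.03045 m/s. Distance L = v·t = 0.03045 m/s × 2435 s = 74.15 m.
Convert: Hardness H = 0.5825 GPa = 5.825e+08 Pa.
Convert: Pin diameter d = 3.879 mm = 0.003879 m. Contact area A = π·d²/4 = π·(0.003879 m)²/4 = 1.182e-05 m².
Expressed in SI base units: W = 39.66 N, H = 5.825e+08 Pa, K = 1.590e-06.
Archard relation: V = K·W·L/H = 1.590e-06 · 39.66 · 74.15 / 5.825e+08 = 8.027e-12 m³.
Average depth h = V/A = 8.027e-12 / 1.182e-05 = 6.792e-07 m.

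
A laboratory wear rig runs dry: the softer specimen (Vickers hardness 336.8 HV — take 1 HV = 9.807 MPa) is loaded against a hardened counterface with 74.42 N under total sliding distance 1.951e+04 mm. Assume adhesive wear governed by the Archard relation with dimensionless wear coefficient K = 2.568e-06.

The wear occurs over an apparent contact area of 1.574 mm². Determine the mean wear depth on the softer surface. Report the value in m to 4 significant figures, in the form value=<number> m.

The intermediates are shown rounded; the algebra holds full precision, and a lone final rounding to four significant digits.
Sliding distance L = 1.951e+04 mm = 19.51 m.
Hardness H = 336.8 HV × 9.807 MPa/HV = 3303 MPa = 3.303e+09 Pa.
Contact area A = 1.574 mm² = 1.574e-06 m².
Expressed in SI base units: W = 74.42 N, H = 3.303e+09 Pa, K = 2.568e-06.
Wear volume V = K·W·L/H = 2.568e-06 · 74.42 · 19.51 / 3.303e+09 = 1.129e-12 m³.
Mean depth h = V/A = 1.129e-12 / 1.574e-06 = 7.172e-07 m.

value=7.172e-07 m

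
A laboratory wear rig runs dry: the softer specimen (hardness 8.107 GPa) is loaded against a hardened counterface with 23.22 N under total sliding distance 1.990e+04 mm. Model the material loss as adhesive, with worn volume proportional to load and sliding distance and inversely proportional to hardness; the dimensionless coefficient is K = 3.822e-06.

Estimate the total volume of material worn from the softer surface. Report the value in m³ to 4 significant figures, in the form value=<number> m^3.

value=2.178e-13 m^3

Intermediate values are printed rounded, and the computation maintains full precision. Rounded once at the end, at 4 significant digits.
Convert: Sliding distance L = 1.990e+04 mm = 19.90 m.
Convert: Hardness H = 8.107 GPa = 8.107e+09 Pa.
In SI base units, W = 23.22 N, H = 8.107e+09 Pa, K = 3.822e-06.
Apply Archard: V = K·W·L/H = 3.822e-06 · 23.22 · 19.90 / 8.107e+09 = 2.178e-13 m³.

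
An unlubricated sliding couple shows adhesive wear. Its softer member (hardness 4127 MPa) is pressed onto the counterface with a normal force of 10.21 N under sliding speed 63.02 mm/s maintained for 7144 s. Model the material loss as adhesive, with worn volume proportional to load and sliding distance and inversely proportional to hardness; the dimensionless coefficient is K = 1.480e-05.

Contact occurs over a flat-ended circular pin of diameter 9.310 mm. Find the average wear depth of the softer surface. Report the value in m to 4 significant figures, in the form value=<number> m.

The algebra holds full precision. Quoted intermediates are rounded, and a lone final rounding, at four significant figures.
Convert: Sliding speed v = 63.02 mm/s = 0.06302 m/s. Sliding distance L = v·t = 0.06302 m/s × 7144 s = 450.2 m.
Convert: Hardness H = 4127 MPa = 4.127e+09 Pa.
Convert: Pin diameter d = 9.310 mm = 0.009310 m. Contact area A = π·d²/4 = π·(0.009310 m)²/4 = 6.808e-05 m².
Working in SI base units: W = 10.21 N, H = 4.127e+09 Pa, K = 1.480e-05.
Volume removed: V = K·W·L/H = 1.480e-05 · 10.21 · 450.2 / 4.127e+09 = 1.648e-11 m³.
Mean depth h = V/A = 1.648e-11 / 6.808e-05 = 2.421e-07 m.

value=2.421e-07 m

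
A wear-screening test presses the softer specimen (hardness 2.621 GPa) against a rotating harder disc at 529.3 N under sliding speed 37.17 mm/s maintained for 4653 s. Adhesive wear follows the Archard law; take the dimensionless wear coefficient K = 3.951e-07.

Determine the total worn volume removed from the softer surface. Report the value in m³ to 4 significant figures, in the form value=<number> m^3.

value=1.380e-11 m^3

Shown intermediates are rounded. The computation holds full float precision. Rounded just once to 4 significant figures.
Sliding speed v = 37.17 mm/s = 0.03717 m/s. Distance L = v·t = 0.03717 m/s × 4653 s = 173.0 m.
Hardness H = 2.621 GPa = 2.621e+09 Pa.
In SI base units: W = 529.3 N, H = 2.621e+09 Pa, K = 3.951e-07.
Wear volume V = K·W·L/H = 3.951e-07 · 529.3 · 173.0 / 2.621e+09 = 1.380e-11 m³.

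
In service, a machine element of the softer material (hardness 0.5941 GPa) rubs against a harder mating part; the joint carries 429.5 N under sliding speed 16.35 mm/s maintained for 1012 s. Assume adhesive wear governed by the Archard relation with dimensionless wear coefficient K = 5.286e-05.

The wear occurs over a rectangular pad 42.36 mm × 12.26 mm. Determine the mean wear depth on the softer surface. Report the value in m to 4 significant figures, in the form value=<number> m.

Displayed values are rounded; each operation carries full precision, and one final rounding, at 4 significant figures.
Sliding speed v = 16.35 mm/s = 0.01635 m/s. Distance L = v·t = 0.01635 m/s × 1012 s = 16.55 m.
Hardness H = 0.5941 GPa = 5.941e+08 Pa.
Pad sides 42.36 mm × 12.26 mm = 0.04236 m × 0.01226 m. Contact area A = 0.04236 m × 0.01226 m = 5.193e-04 m².
Expressed in SI base units: W = 429.5 N, H = 5.941e+08 Pa, K = 5.286e-05.
Worn volume V = K·W·L/H = 5.286e-05 · 429.5 · 16.55 / 5.941e+08 = 6.323e-10 m³.
Depth of wear h = V/A = 6.323e-10 / 5.193e-04 = 1.218e-06 m.

value=1.218e-06 m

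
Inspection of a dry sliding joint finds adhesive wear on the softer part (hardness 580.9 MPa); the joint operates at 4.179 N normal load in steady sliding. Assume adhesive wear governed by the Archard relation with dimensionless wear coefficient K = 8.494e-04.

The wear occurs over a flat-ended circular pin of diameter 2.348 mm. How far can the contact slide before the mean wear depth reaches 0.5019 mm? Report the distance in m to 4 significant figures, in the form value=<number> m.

Printed values are rounded; the computation keeps full float precision, and a lone final rounding, at 4 significant digits.
Convert: Hardness H = 580.9 MPa = 5.809e+08 Pa.
Convert: Pin diameter d = 2.348 mm = 0.002348 m. Contact area A = π·d²/4 = π·(0.002348 m)²/4 = 4.330e-06 m².
Convert: Depth limit h_lim = 0.5019 mm = 5.019e-04 m.
As SI base values: W = 4.179 N, H = 5.809e+08 Pa, K = 8.494e-04.
Volume at the limit: V_lim = h_lim·A = 5.019e-04 · 4.330e-06 = 2.173e-09 m³.
Thus life L = V_lim·H/(K·W) = 2.173e-09 · 5.809e+08 / (8.494e-04 · 4.179) = 355.6 m.

value=355.6 m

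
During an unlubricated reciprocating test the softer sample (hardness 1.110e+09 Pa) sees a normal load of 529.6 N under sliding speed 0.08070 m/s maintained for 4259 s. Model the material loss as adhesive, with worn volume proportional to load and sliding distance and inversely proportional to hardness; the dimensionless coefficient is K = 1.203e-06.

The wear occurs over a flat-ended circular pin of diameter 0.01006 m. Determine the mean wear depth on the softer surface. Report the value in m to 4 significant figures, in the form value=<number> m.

The intermediates are shown rounded, and every step maintains full precision; one final rounding: 4 significant digits.
Path length L = v·t = 0.08070 m/s × 4259 s = 343.7 m.
Contact area A = π·d²/4 = π·(0.01006 m)²/4 = 7.949e-05 m².
As SI base values: W = 529.6 N, H = 1.110e+09 Pa, K = 1.203e-06.
Archard relation: V = K·W·L/H = 1.203e-06 · 529.6 · 343.7 / 1.110e+09 = 1.973e-10 m³.
Depth of wear h = V/A = 1.973e-10 / 7.949e-05 = 2.482e-06 m.

value=2.482e-06 m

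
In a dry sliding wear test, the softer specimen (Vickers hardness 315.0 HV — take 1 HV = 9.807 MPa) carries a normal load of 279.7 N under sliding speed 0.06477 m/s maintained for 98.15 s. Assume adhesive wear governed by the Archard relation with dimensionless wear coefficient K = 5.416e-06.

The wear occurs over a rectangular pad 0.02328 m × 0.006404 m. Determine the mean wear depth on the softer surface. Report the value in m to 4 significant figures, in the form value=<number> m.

The computation maintains exact precision — intermediate values are shown rounded; a single final rounding, at four significant digits.
Total distance L = v·t = 0.06477 m/s × 98.15 s = 6.357 m.
Hardness H = 315.0 HV × 9.807 MPa/HV = 3089 MPa = 3.089e+09 Pa.
Contact area A = 0.02328 m × 0.006404 m = 1.491e-04 m².
Restated in SI base units: W = 279.7 N, H = 3.089e+09 Pa, K = 5.416e-06.
Apply Archard: V = K·W·L/H = 5.416e-06 · 279.7 · 6.357 / 3.089e+09 = 3.117e-12 m³.
Wear depth h = V/A = 3.117e-12 / 1.491e-04 = 2.091e-08 m.

value=2.091e-08 m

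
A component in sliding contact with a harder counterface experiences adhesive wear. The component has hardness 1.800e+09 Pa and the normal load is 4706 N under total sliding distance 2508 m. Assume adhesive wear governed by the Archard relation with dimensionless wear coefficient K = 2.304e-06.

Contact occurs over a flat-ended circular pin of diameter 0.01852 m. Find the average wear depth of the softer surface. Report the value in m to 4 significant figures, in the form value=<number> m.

value=5.608e-05 m

The computation keeps exact precision — intermediate values appear rounded — one last rounding to four significant digits.
Convert: Contact area A = π·d²/4 = π·(0.01852 m)²/4 = 2.694e-04 m².
Expressed in SI base units: W = 4706 N, H = 1.800e+09 Pa, K = 2.304e-06.
The Archard volume V = K·W·L/H = 2.304e-06 · 4706 · 2508 / 1.800e+09 = 1.511e-08 m³.
Average depth h = V/A = 1.511e-08 / 2.694e-04 = 5.608e-05 m.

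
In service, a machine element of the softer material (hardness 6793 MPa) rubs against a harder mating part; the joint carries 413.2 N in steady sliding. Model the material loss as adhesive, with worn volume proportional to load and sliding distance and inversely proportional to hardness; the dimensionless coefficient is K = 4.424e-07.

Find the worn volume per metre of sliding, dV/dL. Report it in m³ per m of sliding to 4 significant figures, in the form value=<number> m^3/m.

Quoted intermediates are rounded, and all arithmetic maintains full float precision — one last rounding to 4 significant digits.
Convert: Hardness H = 6793 MPa = 6.793e+09 Pa.
In SI base units: W = 413.2 N, H = 6.793e+09 Pa, K = 4.424e-07.
The wear rate dV/dL = K·W/H, so: 4.424e-07 · 413.2 / 6.793e+09 = 2.691e-14 m³/m.

value=2.691e-14 m^3/m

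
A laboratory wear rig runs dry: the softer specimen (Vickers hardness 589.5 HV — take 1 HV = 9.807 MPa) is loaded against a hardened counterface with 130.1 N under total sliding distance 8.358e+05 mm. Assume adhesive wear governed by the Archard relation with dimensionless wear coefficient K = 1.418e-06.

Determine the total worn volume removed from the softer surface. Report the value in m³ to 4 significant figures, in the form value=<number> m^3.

Intermediates appear rounded — the computation runs at exact precision; a single final rounding to 4 significant figures.
Convert: Sliding distance L = 8.358e+05 mm = 835.8 m.
Convert: Hardness H = 589.5 HV × 9.807 MPa/HV = 5781 MPa = 5.781e+09 Pa.
As SI base values: W = 130.1 N, H = 5.781e+09 Pa, K = 1.418e-06.
By Archard's law, V = K·W·L/H = 1.418e-06 · 130.1 · 835.8 / 5.781e+09 = 2.667e-11 m³.

value=2.667e-11 m^3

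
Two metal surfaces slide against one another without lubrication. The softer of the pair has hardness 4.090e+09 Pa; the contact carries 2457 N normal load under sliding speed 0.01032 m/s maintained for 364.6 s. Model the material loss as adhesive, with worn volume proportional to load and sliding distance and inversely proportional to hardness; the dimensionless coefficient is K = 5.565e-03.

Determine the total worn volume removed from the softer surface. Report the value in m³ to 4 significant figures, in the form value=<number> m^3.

value=1.258e-08 m^3

Each operation holds full float precision, and intermediate values appear rounded, and one final rounding: 4 significant digits.
Convert: Sliding distance L = v·t = 0.01032 m/s × 364.6 s = 3.763 m.
Working in SI base units: W = 2457 N, H = 4.090e+09 Pa, K = 5.565e-03.
Wear volume V = K·W·L/H = 5.565e-03 · 2457 · 3.763 / 4.090e+09 = 1.258e-08 m³.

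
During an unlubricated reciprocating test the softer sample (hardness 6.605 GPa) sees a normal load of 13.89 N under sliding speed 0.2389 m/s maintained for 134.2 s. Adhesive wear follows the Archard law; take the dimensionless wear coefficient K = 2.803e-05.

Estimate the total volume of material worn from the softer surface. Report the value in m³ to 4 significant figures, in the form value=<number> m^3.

The algebra maintains full precision — displayed values are rounded — one last rounding to four significant digits.
Sliding distance L = v·t = 0.2389 m/s × 134.2 s = 32.06 m.
Hardness H = 6.605 GPa = 6.605e+09 Pa.
Restated in SI base units: W = 13.89 N, H = 6.605e+09 Pa, K = 2.803e-05.
Wear volume V = K·W·L/H = 2.803e-05 · 13.89 · 32.06 / 6.605e+09 = 1.890e-12 m³.

value=1.890e-12 m^3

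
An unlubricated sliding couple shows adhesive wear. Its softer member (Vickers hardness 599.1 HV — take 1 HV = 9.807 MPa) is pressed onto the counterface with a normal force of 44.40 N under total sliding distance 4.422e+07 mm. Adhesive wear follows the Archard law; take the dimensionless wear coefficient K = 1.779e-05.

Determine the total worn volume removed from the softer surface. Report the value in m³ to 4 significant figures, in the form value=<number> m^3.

All working math maintains full precision — intermediate values are printed rounded; rounded just once: 4 significant figures.
Path length L = 4.422e+07 mm = 4.422e+04 m.
Hardness H = 599.1 HV × 9.807 MPa/HV = 5875 MPa = 5.875e+09 Pa.
As SI base values: W = 44.40 N, H = 5.875e+09 Pa, K = 1.779e-05.
Wear volume V = K·W·L/H = 1.779e-05 · 44.40 · 4.422e+04 / 5.875e+09 = 5.945e-09 m³.

value=5.945e-09 m^3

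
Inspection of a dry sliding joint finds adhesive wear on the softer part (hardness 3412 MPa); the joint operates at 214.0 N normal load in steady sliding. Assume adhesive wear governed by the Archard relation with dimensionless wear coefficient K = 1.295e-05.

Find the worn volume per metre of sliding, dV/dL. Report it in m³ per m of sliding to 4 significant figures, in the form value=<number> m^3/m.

value=8.122e-13 m^3/m

The intermediates appear rounded — every step runs at exact precision; a lone final rounding to 4 significant figures.
Hardness H = 3412 MPa = 3.412e+09 Pa.
Collected in SI base units: W = 214.0 N, H = 3.412e+09 Pa, K = 1.295e-05.
Sliding wear rate dV/dL = K·W/H (independent of L): 1.295e-05 · 214.0 / 3.412e+09 = 8.122e-13 m³/m.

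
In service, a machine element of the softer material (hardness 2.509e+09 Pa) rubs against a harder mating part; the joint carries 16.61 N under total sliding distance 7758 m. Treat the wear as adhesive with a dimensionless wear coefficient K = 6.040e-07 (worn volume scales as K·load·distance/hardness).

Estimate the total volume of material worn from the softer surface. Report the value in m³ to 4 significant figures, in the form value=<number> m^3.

Each operation runs at exact precision — displayed values are rounded. Rounded just once, at four significant figures.
Expressed in SI base units: W = 16.61 N, H = 2.509e+09 Pa, K = 6.040e-07.
By Archard's law, V = K·W·L/H = 6.040e-07 · 16.61 · 7758 / 2.509e+09 = 3.102e-11 m³.

value=3.102e-11 m^3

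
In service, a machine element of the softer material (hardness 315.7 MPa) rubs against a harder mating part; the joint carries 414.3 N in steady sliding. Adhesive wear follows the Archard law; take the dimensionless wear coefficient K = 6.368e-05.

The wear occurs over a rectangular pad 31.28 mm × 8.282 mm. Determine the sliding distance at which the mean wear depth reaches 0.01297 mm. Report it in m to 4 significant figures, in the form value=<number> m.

value=40.21 m

Intermediates are printed rounded. The algebra runs at full float precision, and rounded just once to four significant figures.
Convert: Hardness H = 315.7 MPa = 3.157e+08 Pa.
Convert: Pad sides 31.28 mm × 8.282 mm = 0.03128 m × 0.008282 m. Contact area A = 0.03128 m × 0.008282 m = 2.591e-04 m².
Convert: Depth limit h_lim = 0.01297 mm = 1.297e-05 m.
Working in SI base units: W = 414.3 N, H = 3.157e+08 Pa, K = 6.368e-05.
Permissible volume V_lim = h_lim·A = 1.297e-05 · 2.591e-04 = 3.360e-09 m³.
So the life L = V_lim·H/(K·W) = 3.360e-09 · 3.157e+08 / (6.368e-05 · 414.3) = 40.21 m.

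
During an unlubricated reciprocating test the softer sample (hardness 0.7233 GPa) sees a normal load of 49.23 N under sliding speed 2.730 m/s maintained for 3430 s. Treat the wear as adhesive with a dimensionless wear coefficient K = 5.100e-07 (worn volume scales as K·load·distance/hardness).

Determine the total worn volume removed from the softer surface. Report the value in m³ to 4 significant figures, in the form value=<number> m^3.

value=3.250e-10 m^3

Intermediates appear rounded, and every step keeps full float precision; a single final rounding: 4 significant digits.
Path length L = v·t = 2.730 m/s × 3430 s = 9364 m.
Hardness H = 0.7233 GPa = 7.233e+08 Pa.
SI base units throughout: W = 49.23 N, H = 7.233e+08 Pa, K = 5.100e-07.
The Archard volume V = K·W·L/H = 5.100e-07 · 49.23 · 9364 / 7.233e+08 = 3.250e-10 m³.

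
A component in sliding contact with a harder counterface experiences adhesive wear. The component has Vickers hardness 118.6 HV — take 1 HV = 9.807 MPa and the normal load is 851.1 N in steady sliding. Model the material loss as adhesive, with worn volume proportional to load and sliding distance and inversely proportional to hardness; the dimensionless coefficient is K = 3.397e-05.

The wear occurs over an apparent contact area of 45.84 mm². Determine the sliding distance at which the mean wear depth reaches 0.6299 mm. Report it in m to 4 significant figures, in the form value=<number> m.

value=1162 m

Every step carries full float precision, and intermediates are displayed rounded. Rounded just once: four significant figures.
Convert: Hardness H = 118.6 HV × 9.807 MPa/HV = 1163 MPa = 1.163e+09 Pa.
Convert: Contact area A = 45.84 mm² = 4.584e-05 m².
Convert: Depth limit h_lim = 0.6299 mm = 6.299e-04 m.
In SI base units: W = 851.1 N, H = 1.163e+09 Pa, K = 3.397e-05.
Limit volume V_lim = h_lim·A = 6.299e-04 · 4.584e-05 = 2.887e-08 m³.
So the life L = V_lim·H/(K·W) = 2.887e-08 · 1.163e+09 / (3.397e-05 · 851.1) = 1162 m.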